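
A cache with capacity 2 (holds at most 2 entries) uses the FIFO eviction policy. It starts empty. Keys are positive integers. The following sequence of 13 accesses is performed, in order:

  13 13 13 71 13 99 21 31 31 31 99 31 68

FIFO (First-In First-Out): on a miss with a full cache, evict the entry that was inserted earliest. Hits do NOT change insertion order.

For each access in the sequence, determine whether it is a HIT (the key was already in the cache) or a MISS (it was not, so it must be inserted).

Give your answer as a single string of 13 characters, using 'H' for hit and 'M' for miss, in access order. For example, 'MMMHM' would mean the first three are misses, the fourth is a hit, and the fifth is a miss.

Answer: MHHMHMMMHHMHM

Derivation:
FIFO simulation (capacity=2):
  1. access 13: MISS. Cache (old->new): [13]
  2. access 13: HIT. Cache (old->new): [13]
  3. access 13: HIT. Cache (old->new): [13]
  4. access 71: MISS. Cache (old->new): [13 71]
  5. access 13: HIT. Cache (old->new): [13 71]
  6. access 99: MISS, evict 13. Cache (old->new): [71 99]
  7. access 21: MISS, evict 71. Cache (old->new): [99 21]
  8. access 31: MISS, evict 99. Cache (old->new): [21 31]
  9. access 31: HIT. Cache (old->new): [21 31]
  10. access 31: HIT. Cache (old->new): [21 31]
  11. access 99: MISS, evict 21. Cache (old->new): [31 99]
  12. access 31: HIT. Cache (old->new): [31 99]
  13. access 68: MISS, evict 31. Cache (old->new): [99 68]
Total: 6 hits, 7 misses, 5 evictions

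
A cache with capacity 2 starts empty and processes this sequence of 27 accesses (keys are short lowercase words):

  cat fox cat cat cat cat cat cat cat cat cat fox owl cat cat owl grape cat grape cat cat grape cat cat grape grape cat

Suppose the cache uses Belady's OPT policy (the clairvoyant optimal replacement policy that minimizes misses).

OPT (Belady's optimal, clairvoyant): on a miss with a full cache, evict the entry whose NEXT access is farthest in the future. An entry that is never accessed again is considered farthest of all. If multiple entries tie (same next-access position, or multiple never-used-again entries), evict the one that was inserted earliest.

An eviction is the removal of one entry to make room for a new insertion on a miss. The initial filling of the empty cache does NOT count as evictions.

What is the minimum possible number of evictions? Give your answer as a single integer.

OPT (Belady) simulation (capacity=2):
  1. access cat: MISS. Cache: [cat]
  2. access fox: MISS. Cache: [cat fox]
  3. access cat: HIT. Next use of cat: step 4. Cache: [cat fox]
  4. access cat: HIT. Next use of cat: step 5. Cache: [cat fox]
  5. access cat: HIT. Next use of cat: step 6. Cache: [cat fox]
  6. access cat: HIT. Next use of cat: step 7. Cache: [cat fox]
  7. access cat: HIT. Next use of cat: step 8. Cache: [cat fox]
  8. access cat: HIT. Next use of cat: step 9. Cache: [cat fox]
  9. access cat: HIT. Next use of cat: step 10. Cache: [cat fox]
  10. access cat: HIT. Next use of cat: step 11. Cache: [cat fox]
  11. access cat: HIT. Next use of cat: step 14. Cache: [cat fox]
  12. access fox: HIT. Next use of fox: never. Cache: [cat fox]
  13. access owl: MISS, evict fox (next use: never). Cache: [cat owl]
  14. access cat: HIT. Next use of cat: step 15. Cache: [cat owl]
  15. access cat: HIT. Next use of cat: step 18. Cache: [cat owl]
  16. access owl: HIT. Next use of owl: never. Cache: [cat owl]
  17. access grape: MISS, evict owl (next use: never). Cache: [cat grape]
  18. access cat: HIT. Next use of cat: step 20. Cache: [cat grape]
  19. access grape: HIT. Next use of grape: step 22. Cache: [cat grape]
  20. access cat: HIT. Next use of cat: step 21. Cache: [cat grape]
  21. access cat: HIT. Next use of cat: step 23. Cache: [cat grape]
  22. access grape: HIT. Next use of grape: step 25. Cache: [cat grape]
  23. access cat: HIT. Next use of cat: step 24. Cache: [cat grape]
  24. access cat: HIT. Next use of cat: step 27. Cache: [cat grape]
  25. access grape: HIT. Next use of grape: step 26. Cache: [cat grape]
  26. access grape: HIT. Next use of grape: never. Cache: [cat grape]
  27. access cat: HIT. Next use of cat: never. Cache: [cat grape]
Total: 23 hits, 4 misses, 2 evictions

Answer: 2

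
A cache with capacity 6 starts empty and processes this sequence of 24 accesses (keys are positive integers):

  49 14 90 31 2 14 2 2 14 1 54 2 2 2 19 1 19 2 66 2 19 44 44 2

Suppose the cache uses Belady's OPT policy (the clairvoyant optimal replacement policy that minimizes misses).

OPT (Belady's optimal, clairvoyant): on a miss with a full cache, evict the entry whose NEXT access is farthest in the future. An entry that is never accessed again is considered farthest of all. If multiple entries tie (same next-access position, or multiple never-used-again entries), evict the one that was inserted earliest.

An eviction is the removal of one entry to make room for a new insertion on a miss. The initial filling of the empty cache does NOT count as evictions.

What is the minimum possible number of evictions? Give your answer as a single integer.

Answer: 4

Derivation:
OPT (Belady) simulation (capacity=6):
  1. access 49: MISS. Cache: [49]
  2. access 14: MISS. Cache: [49 14]
  3. access 90: MISS. Cache: [49 14 90]
  4. access 31: MISS. Cache: [49 14 90 31]
  5. access 2: MISS. Cache: [49 14 90 31 2]
  6. access 14: HIT. Next use of 14: step 9. Cache: [49 14 90 31 2]
  7. access 2: HIT. Next use of 2: step 8. Cache: [49 14 90 31 2]
  8. access 2: HIT. Next use of 2: step 12. Cache: [49 14 90 31 2]
  9. access 14: HIT. Next use of 14: never. Cache: [49 14 90 31 2]
  10. access 1: MISS. Cache: [49 14 90 31 2 1]
  11. access 54: MISS, evict 49 (next use: never). Cache: [14 90 31 2 1 54]
  12. access 2: HIT. Next use of 2: step 13. Cache: [14 90 31 2 1 54]
  13. access 2: HIT. Next use of 2: step 14. Cache: [14 90 31 2 1 54]
  14. access 2: HIT. Next use of 2: step 18. Cache: [14 90 31 2 1 54]
  15. access 19: MISS, evict 14 (next use: never). Cache: [90 31 2 1 54 19]
  16. access 1: HIT. Next use of 1: never. Cache: [90 31 2 1 54 19]
  17. access 19: HIT. Next use of 19: step 21. Cache: [90 31 2 1 54 19]
  18. access 2: HIT. Next use of 2: step 20. Cache: [90 31 2 1 54 19]
  19. access 66: MISS, evict 90 (next use: never). Cache: [31 2 1 54 19 66]
  20. access 2: HIT. Next use of 2: step 24. Cache: [31 2 1 54 19 66]
  21. access 19: HIT. Next use of 19: never. Cache: [31 2 1 54 19 66]
  22. access 44: MISS, evict 31 (next use: never). Cache: [2 1 54 19 66 44]
  23. access 44: HIT. Next use of 44: never. Cache: [2 1 54 19 66 44]
  24. access 2: HIT. Next use of 2: never. Cache: [2 1 54 19 66 44]
Total: 14 hits, 10 misses, 4 evictions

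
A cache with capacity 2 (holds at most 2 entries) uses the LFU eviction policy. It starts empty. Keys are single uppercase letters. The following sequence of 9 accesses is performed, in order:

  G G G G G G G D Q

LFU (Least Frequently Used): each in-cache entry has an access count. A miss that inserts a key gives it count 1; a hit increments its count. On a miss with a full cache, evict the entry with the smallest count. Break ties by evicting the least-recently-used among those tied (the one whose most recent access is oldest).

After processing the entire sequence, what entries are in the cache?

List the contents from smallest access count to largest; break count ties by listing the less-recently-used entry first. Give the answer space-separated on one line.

Answer: Q G

Derivation:
LFU simulation (capacity=2):
  1. access G: MISS. Cache: [G(c=1)]
  2. access G: HIT, count now 2. Cache: [G(c=2)]
  3. access G: HIT, count now 3. Cache: [G(c=3)]
  4. access G: HIT, count now 4. Cache: [G(c=4)]
  5. access G: HIT, count now 5. Cache: [G(c=5)]
  6. access G: HIT, count now 6. Cache: [G(c=6)]
  7. access G: HIT, count now 7. Cache: [G(c=7)]
  8. access D: MISS. Cache: [D(c=1) G(c=7)]
  9. access Q: MISS, evict D(c=1). Cache: [Q(c=1) G(c=7)]
Total: 6 hits, 3 misses, 1 evictions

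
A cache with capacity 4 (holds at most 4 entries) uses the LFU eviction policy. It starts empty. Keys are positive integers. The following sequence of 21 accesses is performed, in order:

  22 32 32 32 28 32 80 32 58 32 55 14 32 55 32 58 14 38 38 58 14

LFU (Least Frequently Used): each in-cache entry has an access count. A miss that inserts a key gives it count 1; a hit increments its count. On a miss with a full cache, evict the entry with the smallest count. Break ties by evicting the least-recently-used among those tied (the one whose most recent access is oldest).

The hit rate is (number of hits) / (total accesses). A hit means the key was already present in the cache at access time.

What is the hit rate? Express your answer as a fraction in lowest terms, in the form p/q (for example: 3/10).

LFU simulation (capacity=4):
  1. access 22: MISS. Cache: [22(c=1)]
  2. access 32: MISS. Cache: [22(c=1) 32(c=1)]
  3. access 32: HIT, count now 2. Cache: [22(c=1) 32(c=2)]
  4. access 32: HIT, count now 3. Cache: [22(c=1) 32(c=3)]
  5. access 28: MISS. Cache: [22(c=1) 28(c=1) 32(c=3)]
  6. access 32: HIT, count now 4. Cache: [22(c=1) 28(c=1) 32(c=4)]
  7. access 80: MISS. Cache: [22(c=1) 28(c=1) 80(c=1) 32(c=4)]
  8. access 32: HIT, count now 5. Cache: [22(c=1) 28(c=1) 80(c=1) 32(c=5)]
  9. access 58: MISS, evict 22(c=1). Cache: [28(c=1) 80(c=1) 58(c=1) 32(c=5)]
  10. access 32: HIT, count now 6. Cache: [28(c=1) 80(c=1) 58(c=1) 32(c=6)]
  11. access 55: MISS, evict 28(c=1). Cache: [80(c=1) 58(c=1) 55(c=1) 32(c=6)]
  12. access 14: MISS, evict 80(c=1). Cache: [58(c=1) 55(c=1) 14(c=1) 32(c=6)]
  13. access 32: HIT, count now 7. Cache: [58(c=1) 55(c=1) 14(c=1) 32(c=7)]
  14. access 55: HIT, count now 2. Cache: [58(c=1) 14(c=1) 55(c=2) 32(c=7)]
  15. access 32: HIT, count now 8. Cache: [58(c=1) 14(c=1) 55(c=2) 32(c=8)]
  16. access 58: HIT, count now 2. Cache: [14(c=1) 55(c=2) 58(c=2) 32(c=8)]
  17. access 14: HIT, count now 2. Cache: [55(c=2) 58(c=2) 14(c=2) 32(c=8)]
  18. access 38: MISS, evict 55(c=2). Cache: [38(c=1) 58(c=2) 14(c=2) 32(c=8)]
  19. access 38: HIT, count now 2. Cache: [58(c=2) 14(c=2) 38(c=2) 32(c=8)]
  20. access 58: HIT, count now 3. Cache: [14(c=2) 38(c=2) 58(c=3) 32(c=8)]
  21. access 14: HIT, count now 3. Cache: [38(c=2) 58(c=3) 14(c=3) 32(c=8)]
Total: 13 hits, 8 misses, 4 evictions

Hit rate = 13/21

Answer: 13/21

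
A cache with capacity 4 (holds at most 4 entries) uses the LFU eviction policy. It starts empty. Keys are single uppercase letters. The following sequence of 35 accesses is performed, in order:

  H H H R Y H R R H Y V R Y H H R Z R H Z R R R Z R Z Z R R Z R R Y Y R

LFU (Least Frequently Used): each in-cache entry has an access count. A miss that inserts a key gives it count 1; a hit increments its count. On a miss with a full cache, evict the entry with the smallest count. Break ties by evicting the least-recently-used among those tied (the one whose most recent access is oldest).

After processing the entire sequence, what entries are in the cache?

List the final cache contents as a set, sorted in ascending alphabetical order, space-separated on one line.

Answer: H R Y Z

Derivation:
LFU simulation (capacity=4):
  1. access H: MISS. Cache: [H(c=1)]
  2. access H: HIT, count now 2. Cache: [H(c=2)]
  3. access H: HIT, count now 3. Cache: [H(c=3)]
  4. access R: MISS. Cache: [R(c=1) H(c=3)]
  5. access Y: MISS. Cache: [R(c=1) Y(c=1) H(c=3)]
  6. access H: HIT, count now 4. Cache: [R(c=1) Y(c=1) H(c=4)]
  7. access R: HIT, count now 2. Cache: [Y(c=1) R(c=2) H(c=4)]
  8. access R: HIT, count now 3. Cache: [Y(c=1) R(c=3) H(c=4)]
  9. access H: HIT, count now 5. Cache: [Y(c=1) R(c=3) H(c=5)]
  10. access Y: HIT, count now 2. Cache: [Y(c=2) R(c=3) H(c=5)]
  11. access V: MISS. Cache: [V(c=1) Y(c=2) R(c=3) H(c=5)]
  12. access R: HIT, count now 4. Cache: [V(c=1) Y(c=2) R(c=4) H(c=5)]
  13. access Y: HIT, count now 3. Cache: [V(c=1) Y(c=3) R(c=4) H(c=5)]
  14. access H: HIT, count now 6. Cache: [V(c=1) Y(c=3) R(c=4) H(c=6)]
  15. access H: HIT, count now 7. Cache: [V(c=1) Y(c=3) R(c=4) H(c=7)]
  16. access R: HIT, count now 5. Cache: [V(c=1) Y(c=3) R(c=5) H(c=7)]
  17. access Z: MISS, evict V(c=1). Cache: [Z(c=1) Y(c=3) R(c=5) H(c=7)]
  18. access R: HIT, count now 6. Cache: [Z(c=1) Y(c=3) R(c=6) H(c=7)]
  19. access H: HIT, count now 8. Cache: [Z(c=1) Y(c=3) R(c=6) H(c=8)]
  20. access Z: HIT, count now 2. Cache: [Z(c=2) Y(c=3) R(c=6) H(c=8)]
  21. access R: HIT, count now 7. Cache: [Z(c=2) Y(c=3) R(c=7) H(c=8)]
  22. access R: HIT, count now 8. Cache: [Z(c=2) Y(c=3) H(c=8) R(c=8)]
  23. access R: HIT, count now 9. Cache: [Z(c=2) Y(c=3) H(c=8) R(c=9)]
  24. access Z: HIT, count now 3. Cache: [Y(c=3) Z(c=3) H(c=8) R(c=9)]
  25. access R: HIT, count now 10. Cache: [Y(c=3) Z(c=3) H(c=8) R(c=10)]
  26. access Z: HIT, count now 4. Cache: [Y(c=3) Z(c=4) H(c=8) R(c=10)]
  27. access Z: HIT, count now 5. Cache: [Y(c=3) Z(c=5) H(c=8) R(c=10)]
  28. access R: HIT, count now 11. Cache: [Y(c=3) Z(c=5) H(c=8) R(c=11)]
  29. access R: HIT, count now 12. Cache: [Y(c=3) Z(c=5) H(c=8) R(c=12)]
  30. access Z: HIT, count now 6. Cache: [Y(c=3) Z(c=6) H(c=8) R(c=12)]
  31. access R: HIT, count now 13. Cache: [Y(c=3) Z(c=6) H(c=8) R(c=13)]
  32. access R: HIT, count now 14. Cache: [Y(c=3) Z(c=6) H(c=8) R(c=14)]
  33. access Y: HIT, count now 4. Cache: [Y(c=4) Z(c=6) H(c=8) R(c=14)]
  34. access Y: HIT, count now 5. Cache: [Y(c=5) Z(c=6) H(c=8) R(c=14)]
  35. access R: HIT, count now 15. Cache: [Y(c=5) Z(c=6) H(c=8) R(c=15)]
Total: 30 hits, 5 misses, 1 evictions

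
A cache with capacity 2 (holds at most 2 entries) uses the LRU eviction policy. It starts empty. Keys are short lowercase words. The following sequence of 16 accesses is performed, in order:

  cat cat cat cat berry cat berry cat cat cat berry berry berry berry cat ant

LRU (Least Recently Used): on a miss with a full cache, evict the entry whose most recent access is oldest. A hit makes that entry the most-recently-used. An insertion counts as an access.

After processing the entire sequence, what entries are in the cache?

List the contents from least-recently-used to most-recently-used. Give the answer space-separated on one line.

LRU simulation (capacity=2):
  1. access cat: MISS. Cache (LRU->MRU): [cat]
  2. access cat: HIT. Cache (LRU->MRU): [cat]
  3. access cat: HIT. Cache (LRU->MRU): [cat]
  4. access cat: HIT. Cache (LRU->MRU): [cat]
  5. access berry: MISS. Cache (LRU->MRU): [cat berry]
  6. access cat: HIT. Cache (LRU->MRU): [berry cat]
  7. access berry: HIT. Cache (LRU->MRU): [cat berry]
  8. access cat: HIT. Cache (LRU->MRU): [berry cat]
  9. access cat: HIT. Cache (LRU->MRU): [berry cat]
  10. access cat: HIT. Cache (LRU->MRU): [berry cat]
  11. access berry: HIT. Cache (LRU->MRU): [cat berry]
  12. access berry: HIT. Cache (LRU->MRU): [cat berry]
  13. access berry: HIT. Cache (LRU->MRU): [cat berry]
  14. access berry: HIT. Cache (LRU->MRU): [cat berry]
  15. access cat: HIT. Cache (LRU->MRU): [berry cat]
  16. access ant: MISS, evict berry. Cache (LRU->MRU): [cat ant]
Total: 13 hits, 3 misses, 1 evictions

Answer: cat ant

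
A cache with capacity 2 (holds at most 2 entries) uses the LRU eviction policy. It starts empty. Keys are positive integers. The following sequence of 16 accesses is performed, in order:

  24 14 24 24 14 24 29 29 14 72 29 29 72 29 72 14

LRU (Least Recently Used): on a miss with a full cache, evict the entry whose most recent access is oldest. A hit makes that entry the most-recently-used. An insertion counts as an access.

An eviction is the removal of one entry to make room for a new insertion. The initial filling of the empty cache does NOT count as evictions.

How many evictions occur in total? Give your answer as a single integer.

Answer: 5

Derivation:
LRU simulation (capacity=2):
  1. access 24: MISS. Cache (LRU->MRU): [24]
  2. access 14: MISS. Cache (LRU->MRU): [24 14]
  3. access 24: HIT. Cache (LRU->MRU): [14 24]
  4. access 24: HIT. Cache (LRU->MRU): [14 24]
  5. access 14: HIT. Cache (LRU->MRU): [24 14]
  6. access 24: HIT. Cache (LRU->MRU): [14 24]
  7. access 29: MISS, evict 14. Cache (LRU->MRU): [24 29]
  8. access 29: HIT. Cache (LRU->MRU): [24 29]
  9. access 14: MISS, evict 24. Cache (LRU->MRU): [29 14]
  10. access 72: MISS, evict 29. Cache (LRU->MRU): [14 72]
  11. access 29: MISS, evict 14. Cache (LRU->MRU): [72 29]
  12. access 29: HIT. Cache (LRU->MRU): [72 29]
  13. access 72: HIT. Cache (LRU->MRU): [29 72]
  14. access 29: HIT. Cache (LRU->MRU): [72 29]
  15. access 72: HIT. Cache (LRU->MRU): [29 72]
  16. access 14: MISS, evict 29. Cache (LRU->MRU): [72 14]
Total: 9 hits, 7 misses, 5 evictions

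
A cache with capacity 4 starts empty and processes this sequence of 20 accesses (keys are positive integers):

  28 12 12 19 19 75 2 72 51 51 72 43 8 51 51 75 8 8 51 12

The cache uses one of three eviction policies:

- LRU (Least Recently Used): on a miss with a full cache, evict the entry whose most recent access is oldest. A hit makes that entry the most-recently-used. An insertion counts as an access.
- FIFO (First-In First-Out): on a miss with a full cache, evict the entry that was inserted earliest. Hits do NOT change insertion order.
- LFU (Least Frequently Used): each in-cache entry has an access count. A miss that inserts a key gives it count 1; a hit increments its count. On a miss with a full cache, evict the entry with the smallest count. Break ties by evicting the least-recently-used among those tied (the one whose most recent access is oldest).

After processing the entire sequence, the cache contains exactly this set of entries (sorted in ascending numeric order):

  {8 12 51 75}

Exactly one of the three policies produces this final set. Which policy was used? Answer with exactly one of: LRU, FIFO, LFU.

Answer: LRU

Derivation:
Simulating under each policy and comparing final sets:
  LRU: final set = {8 12 51 75} -> MATCHES target
  FIFO: final set = {8 12 43 75} -> differs
  LFU: final set = {8 12 51 72} -> differs
Only LRU produces the target set.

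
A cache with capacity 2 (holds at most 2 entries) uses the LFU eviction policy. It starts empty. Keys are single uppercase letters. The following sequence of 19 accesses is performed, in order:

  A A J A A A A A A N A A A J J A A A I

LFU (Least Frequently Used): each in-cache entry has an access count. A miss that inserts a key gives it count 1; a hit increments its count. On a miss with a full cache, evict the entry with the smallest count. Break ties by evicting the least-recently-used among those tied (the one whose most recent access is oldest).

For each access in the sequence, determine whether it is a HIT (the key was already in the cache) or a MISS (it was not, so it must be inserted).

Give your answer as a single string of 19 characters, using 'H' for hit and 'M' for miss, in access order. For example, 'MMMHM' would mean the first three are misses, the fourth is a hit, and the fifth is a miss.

Answer: MHMHHHHHHMHHHMHHHHM

Derivation:
LFU simulation (capacity=2):
  1. access A: MISS. Cache: [A(c=1)]
  2. access A: HIT, count now 2. Cache: [A(c=2)]
  3. access J: MISS. Cache: [J(c=1) A(c=2)]
  4. access A: HIT, count now 3. Cache: [J(c=1) A(c=3)]
  5. access A: HIT, count now 4. Cache: [J(c=1) A(c=4)]
  6. access A: HIT, count now 5. Cache: [J(c=1) A(c=5)]
  7. access A: HIT, count now 6. Cache: [J(c=1) A(c=6)]
  8. access A: HIT, count now 7. Cache: [J(c=1) A(c=7)]
  9. access A: HIT, count now 8. Cache: [J(c=1) A(c=8)]
  10. access N: MISS, evict J(c=1). Cache: [N(c=1) A(c=8)]
  11. access A: HIT, count now 9. Cache: [N(c=1) A(c=9)]
  12. access A: HIT, count now 10. Cache: [N(c=1) A(c=10)]
  13. access A: HIT, count now 11. Cache: [N(c=1) A(c=11)]
  14. access J: MISS, evict N(c=1). Cache: [J(c=1) A(c=11)]
  15. access J: HIT, count now 2. Cache: [J(c=2) A(c=11)]
  16. access A: HIT, count now 12. Cache: [J(c=2) A(c=12)]
  17. access A: HIT, count now 13. Cache: [J(c=2) A(c=13)]
  18. access A: HIT, count now 14. Cache: [J(c=2) A(c=14)]
  19. access I: MISS, evict J(c=2). Cache: [I(c=1) A(c=14)]
Total: 14 hits, 5 misses, 3 evictions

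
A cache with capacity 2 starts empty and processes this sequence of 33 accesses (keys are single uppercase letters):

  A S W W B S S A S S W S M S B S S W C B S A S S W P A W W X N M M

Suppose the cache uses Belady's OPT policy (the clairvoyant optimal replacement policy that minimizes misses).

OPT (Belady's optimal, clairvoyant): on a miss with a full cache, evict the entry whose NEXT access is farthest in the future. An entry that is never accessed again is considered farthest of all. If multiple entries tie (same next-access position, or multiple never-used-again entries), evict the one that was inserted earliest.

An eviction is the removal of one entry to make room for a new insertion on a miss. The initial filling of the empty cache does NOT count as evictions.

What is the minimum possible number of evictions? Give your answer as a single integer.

OPT (Belady) simulation (capacity=2):
  1. access A: MISS. Cache: [A]
  2. access S: MISS. Cache: [A S]
  3. access W: MISS, evict A (next use: step 8). Cache: [S W]
  4. access W: HIT. Next use of W: step 11. Cache: [S W]
  5. access B: MISS, evict W (next use: step 11). Cache: [S B]
  6. access S: HIT. Next use of S: step 7. Cache: [S B]
  7. access S: HIT. Next use of S: step 9. Cache: [S B]
  8. access A: MISS, evict B (next use: step 15). Cache: [S A]
  9. access S: HIT. Next use of S: step 10. Cache: [S A]
  10. access S: HIT. Next use of S: step 12. Cache: [S A]
  11. access W: MISS, evict A (next use: step 22). Cache: [S W]
  12. access S: HIT. Next use of S: step 14. Cache: [S W]
  13. access M: MISS, evict W (next use: step 18). Cache: [S M]
  14. access S: HIT. Next use of S: step 16. Cache: [S M]
  15. access B: MISS, evict M (next use: step 32). Cache: [S B]
  16. access S: HIT. Next use of S: step 17. Cache: [S B]
  17. access S: HIT. Next use of S: step 21. Cache: [S B]
  18. access W: MISS, evict S (next use: step 21). Cache: [B W]
  19. access C: MISS, evict W (next use: step 25). Cache: [B C]
  20. access B: HIT. Next use of B: never. Cache: [B C]
  21. access S: MISS, evict B (next use: never). Cache: [C S]
  22. access A: MISS, evict C (next use: never). Cache: [S A]
  23. access S: HIT. Next use of S: step 24. Cache: [S A]
  24. access S: HIT. Next use of S: never. Cache: [S A]
  25. access W: MISS, evict S (next use: never). Cache: [A W]
  26. access P: MISS, evict W (next use: step 28). Cache: [A P]
  27. access A: HIT. Next use of A: never. Cache: [A P]
  28. access W: MISS, evict A (next use: never). Cache: [P W]
  29. access W: HIT. Next use of W: never. Cache: [P W]
  30. access X: MISS, evict P (next use: never). Cache: [W X]
  31. access N: MISS, evict W (next use: never). Cache: [X N]
  32. access M: MISS, evict X (next use: never). Cache: [N M]
  33. access M: HIT. Next use of M: never. Cache: [N M]
Total: 15 hits, 18 misses, 16 evictions

Answer: 16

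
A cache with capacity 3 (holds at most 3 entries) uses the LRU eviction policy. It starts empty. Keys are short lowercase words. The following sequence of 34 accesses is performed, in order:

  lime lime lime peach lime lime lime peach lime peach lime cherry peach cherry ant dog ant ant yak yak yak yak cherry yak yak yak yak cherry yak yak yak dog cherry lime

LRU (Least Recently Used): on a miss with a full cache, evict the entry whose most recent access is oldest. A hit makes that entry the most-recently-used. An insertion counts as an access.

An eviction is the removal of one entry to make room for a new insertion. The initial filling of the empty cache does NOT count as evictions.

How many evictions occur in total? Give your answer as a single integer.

LRU simulation (capacity=3):
  1. access lime: MISS. Cache (LRU->MRU): [lime]
  2. access lime: HIT. Cache (LRU->MRU): [lime]
  3. access lime: HIT. Cache (LRU->MRU): [lime]
  4. access peach: MISS. Cache (LRU->MRU): [lime peach]
  5. access lime: HIT. Cache (LRU->MRU): [peach lime]
  6. access lime: HIT. Cache (LRU->MRU): [peach lime]
  7. access lime: HIT. Cache (LRU->MRU): [peach lime]
  8. access peach: HIT. Cache (LRU->MRU): [lime peach]
  9. access lime: HIT. Cache (LRU->MRU): [peach lime]
  10. access peach: HIT. Cache (LRU->MRU): [lime peach]
  11. access lime: HIT. Cache (LRU->MRU): [peach lime]
  12. access cherry: MISS. Cache (LRU->MRU): [peach lime cherry]
  13. access peach: HIT. Cache (LRU->MRU): [lime cherry peach]
  14. access cherry: HIT. Cache (LRU->MRU): [lime peach cherry]
  15. access ant: MISS, evict lime. Cache (LRU->MRU): [peach cherry ant]
  16. access dog: MISS, evict peach. Cache (LRU->MRU): [cherry ant dog]
  17. access ant: HIT. Cache (LRU->MRU): [cherry dog ant]
  18. access ant: HIT. Cache (LRU->MRU): [cherry dog ant]
  19. access yak: MISS, evict cherry. Cache (LRU->MRU): [dog ant yak]
  20. access yak: HIT. Cache (LRU->MRU): [dog ant yak]
  21. access yak: HIT. Cache (LRU->MRU): [dog ant yak]
  22. access yak: HIT. Cache (LRU->MRU): [dog ant yak]
  23. access cherry: MISS, evict dog. Cache (LRU->MRU): [ant yak cherry]
  24. access yak: HIT. Cache (LRU->MRU): [ant cherry yak]
  25. access yak: HIT. Cache (LRU->MRU): [ant cherry yak]
  26. access yak: HIT. Cache (LRU->MRU): [ant cherry yak]
  27. access yak: HIT. Cache (LRU->MRU): [ant cherry yak]
  28. access cherry: HIT. Cache (LRU->MRU): [ant yak cherry]
  29. access yak: HIT. Cache (LRU->MRU): [ant cherry yak]
  30. access yak: HIT. Cache (LRU->MRU): [ant cherry yak]
  31. access yak: HIT. Cache (LRU->MRU): [ant cherry yak]
  32. access dog: MISS, evict ant. Cache (LRU->MRU): [cherry yak dog]
  33. access cherry: HIT. Cache (LRU->MRU): [yak dog cherry]
  34. access lime: MISS, evict yak. Cache (LRU->MRU): [dog cherry lime]
Total: 25 hits, 9 misses, 6 evictions

Answer: 6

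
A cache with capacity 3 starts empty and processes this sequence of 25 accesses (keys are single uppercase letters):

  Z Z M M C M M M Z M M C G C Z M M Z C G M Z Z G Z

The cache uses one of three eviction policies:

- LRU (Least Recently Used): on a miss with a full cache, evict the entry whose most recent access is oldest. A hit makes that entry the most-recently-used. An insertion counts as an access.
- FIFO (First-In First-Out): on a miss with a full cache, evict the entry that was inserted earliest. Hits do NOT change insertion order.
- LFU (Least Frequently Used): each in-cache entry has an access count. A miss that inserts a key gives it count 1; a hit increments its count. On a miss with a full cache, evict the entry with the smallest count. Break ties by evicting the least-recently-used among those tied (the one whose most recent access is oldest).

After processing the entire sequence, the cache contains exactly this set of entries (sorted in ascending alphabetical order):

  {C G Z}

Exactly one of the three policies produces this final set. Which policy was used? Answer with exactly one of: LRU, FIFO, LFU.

Answer: FIFO

Derivation:
Simulating under each policy and comparing final sets:
  LRU: final set = {G M Z} -> differs
  FIFO: final set = {C G Z} -> MATCHES target
  LFU: final set = {G M Z} -> differs
Only FIFO produces the target set.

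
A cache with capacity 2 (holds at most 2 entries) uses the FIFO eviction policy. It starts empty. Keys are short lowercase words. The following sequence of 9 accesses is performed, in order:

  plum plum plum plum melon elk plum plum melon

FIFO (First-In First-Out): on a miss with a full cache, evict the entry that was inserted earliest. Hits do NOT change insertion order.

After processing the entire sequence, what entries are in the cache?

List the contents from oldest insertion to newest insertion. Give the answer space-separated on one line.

Answer: plum melon

Derivation:
FIFO simulation (capacity=2):
  1. access plum: MISS. Cache (old->new): [plum]
  2. access plum: HIT. Cache (old->new): [plum]
  3. access plum: HIT. Cache (old->new): [plum]
  4. access plum: HIT. Cache (old->new): [plum]
  5. access melon: MISS. Cache (old->new): [plum melon]
  6. access elk: MISS, evict plum. Cache (old->new): [melon elk]
  7. access plum: MISS, evict melon. Cache (old->new): [elk plum]
  8. access plum: HIT. Cache (old->new): [elk plum]
  9. access melon: MISS, evict elk. Cache (old->new): [plum melon]
Total: 4 hits, 5 misses, 3 evictions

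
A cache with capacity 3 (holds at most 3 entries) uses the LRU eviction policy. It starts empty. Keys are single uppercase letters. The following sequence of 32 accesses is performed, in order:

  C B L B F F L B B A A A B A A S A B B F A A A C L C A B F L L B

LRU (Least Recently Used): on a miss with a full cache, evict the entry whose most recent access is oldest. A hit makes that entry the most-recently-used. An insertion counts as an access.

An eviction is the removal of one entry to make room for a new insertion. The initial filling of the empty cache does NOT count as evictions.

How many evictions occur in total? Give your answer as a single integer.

Answer: 9

Derivation:
LRU simulation (capacity=3):
  1. access C: MISS. Cache (LRU->MRU): [C]
  2. access B: MISS. Cache (LRU->MRU): [C B]
  3. access L: MISS. Cache (LRU->MRU): [C B L]
  4. access B: HIT. Cache (LRU->MRU): [C L B]
  5. access F: MISS, evict C. Cache (LRU->MRU): [L B F]
  6. access F: HIT. Cache (LRU->MRU): [L B F]
  7. access L: HIT. Cache (LRU->MRU): [B F L]
  8. access B: HIT. Cache (LRU->MRU): [F L B]
  9. access B: HIT. Cache (LRU->MRU): [F L B]
  10. access A: MISS, evict F. Cache (LRU->MRU): [L B A]
  11. access A: HIT. Cache (LRU->MRU): [L B A]
  12. access A: HIT. Cache (LRU->MRU): [L B A]
  13. access B: HIT. Cache (LRU->MRU): [L A B]
  14. access A: HIT. Cache (LRU->MRU): [L B A]
  15. access A: HIT. Cache (LRU->MRU): [L B A]
  16. access S: MISS, evict L. Cache (LRU->MRU): [B A S]
  17. access A: HIT. Cache (LRU->MRU): [B S A]
  18. access B: HIT. Cache (LRU->MRU): [S A B]
  19. access B: HIT. Cache (LRU->MRU): [S A B]
  20. access F: MISS, evict S. Cache (LRU->MRU): [A B F]
  21. access A: HIT. Cache (LRU->MRU): [B F A]
  22. access A: HIT. Cache (LRU->MRU): [B F A]
  23. access A: HIT. Cache (LRU->MRU): [B F A]
  24. access C: MISS, evict B. Cache (LRU->MRU): [F A C]
  25. access L: MISS, evict F. Cache (LRU->MRU): [A C L]
  26. access C: HIT. Cache (LRU->MRU): [A L C]
  27. access A: HIT. Cache (LRU->MRU): [L C A]
  28. access B: MISS, evict L. Cache (LRU->MRU): [C A B]
  29. access F: MISS, evict C. Cache (LRU->MRU): [A B F]
  30. access L: MISS, evict A. Cache (LRU->MRU): [B F L]
  31. access L: HIT. Cache (LRU->MRU): [B F L]
  32. access B: HIT. Cache (LRU->MRU): [F L B]
Total: 20 hits, 12 misses, 9 evictions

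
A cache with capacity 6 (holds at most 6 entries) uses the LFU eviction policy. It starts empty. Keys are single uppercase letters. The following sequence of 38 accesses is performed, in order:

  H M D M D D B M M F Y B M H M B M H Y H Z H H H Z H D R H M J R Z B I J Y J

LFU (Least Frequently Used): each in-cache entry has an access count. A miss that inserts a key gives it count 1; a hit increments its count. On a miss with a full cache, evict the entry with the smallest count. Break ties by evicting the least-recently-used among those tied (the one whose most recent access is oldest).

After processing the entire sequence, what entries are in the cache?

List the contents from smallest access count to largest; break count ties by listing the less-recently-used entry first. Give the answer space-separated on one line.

LFU simulation (capacity=6):
  1. access H: MISS. Cache: [H(c=1)]
  2. access M: MISS. Cache: [H(c=1) M(c=1)]
  3. access D: MISS. Cache: [H(c=1) M(c=1) D(c=1)]
  4. access M: HIT, count now 2. Cache: [H(c=1) D(c=1) M(c=2)]
  5. access D: HIT, count now 2. Cache: [H(c=1) M(c=2) D(c=2)]
  6. access D: HIT, count now 3. Cache: [H(c=1) M(c=2) D(c=3)]
  7. access B: MISS. Cache: [H(c=1) B(c=1) M(c=2) D(c=3)]
  8. access M: HIT, count now 3. Cache: [H(c=1) B(c=1) D(c=3) M(c=3)]
  9. access M: HIT, count now 4. Cache: [H(c=1) B(c=1) D(c=3) M(c=4)]
  10. access F: MISS. Cache: [H(c=1) B(c=1) F(c=1) D(c=3) M(c=4)]
  11. access Y: MISS. Cache: [H(c=1) B(c=1) F(c=1) Y(c=1) D(c=3) M(c=4)]
  12. access B: HIT, count now 2. Cache: [H(c=1) F(c=1) Y(c=1) B(c=2) D(c=3) M(c=4)]
  13. access M: HIT, count now 5. Cache: [H(c=1) F(c=1) Y(c=1) B(c=2) D(c=3) M(c=5)]
  14. access H: HIT, count now 2. Cache: [F(c=1) Y(c=1) B(c=2) H(c=2) D(c=3) M(c=5)]
  15. access M: HIT, count now 6. Cache: [F(c=1) Y(c=1) B(c=2) H(c=2) D(c=3) M(c=6)]
  16. access B: HIT, count now 3. Cache: [F(c=1) Y(c=1) H(c=2) D(c=3) B(c=3) M(c=6)]
  17. access M: HIT, count now 7. Cache: [F(c=1) Y(c=1) H(c=2) D(c=3) B(c=3) M(c=7)]
  18. access H: HIT, count now 3. Cache: [F(c=1) Y(c=1) D(c=3) B(c=3) H(c=3) M(c=7)]
  19. access Y: HIT, count now 2. Cache: [F(c=1) Y(c=2) D(c=3) B(c=3) H(c=3) M(c=7)]
  20. access H: HIT, count now 4. Cache: [F(c=1) Y(c=2) D(c=3) B(c=3) H(c=4) M(c=7)]
  21. access Z: MISS, evict F(c=1). Cache: [Z(c=1) Y(c=2) D(c=3) B(c=3) H(c=4) M(c=7)]
  22. access H: HIT, count now 5. Cache: [Z(c=1) Y(c=2) D(c=3) B(c=3) H(c=5) M(c=7)]
  23. access H: HIT, count now 6. Cache: [Z(c=1) Y(c=2) D(c=3) B(c=3) H(c=6) M(c=7)]
  24. access H: HIT, count now 7. Cache: [Z(c=1) Y(c=2) D(c=3) B(c=3) M(c=7) H(c=7)]
  25. access Z: HIT, count now 2. Cache: [Y(c=2) Z(c=2) D(c=3) B(c=3) M(c=7) H(c=7)]
  26. access H: HIT, count now 8. Cache: [Y(c=2) Z(c=2) D(c=3) B(c=3) M(c=7) H(c=8)]
  27. access D: HIT, count now 4. Cache: [Y(c=2) Z(c=2) B(c=3) D(c=4) M(c=7) H(c=8)]
  28. access R: MISS, evict Y(c=2). Cache: [R(c=1) Z(c=2) B(c=3) D(c=4) M(c=7) H(c=8)]
  29. access H: HIT, count now 9. Cache: [R(c=1) Z(c=2) B(c=3) D(c=4) M(c=7) H(c=9)]
  30. access M: HIT, count now 8. Cache: [R(c=1) Z(c=2) B(c=3) D(c=4) M(c=8) H(c=9)]
  31. access J: MISS, evict R(c=1). Cache: [J(c=1) Z(c=2) B(c=3) D(c=4) M(c=8) H(c=9)]
  32. access R: MISS, evict J(c=1). Cache: [R(c=1) Z(c=2) B(c=3) D(c=4) M(c=8) H(c=9)]
  33. access Z: HIT, count now 3. Cache: [R(c=1) B(c=3) Z(c=3) D(c=4) M(c=8) H(c=9)]
  34. access B: HIT, count now 4. Cache: [R(c=1) Z(c=3) D(c=4) B(c=4) M(c=8) H(c=9)]
  35. access I: MISS, evict R(c=1). Cache: [I(c=1) Z(c=3) D(c=4) B(c=4) M(c=8) H(c=9)]
  36. access J: MISS, evict I(c=1). Cache: [J(c=1) Z(c=3) D(c=4) B(c=4) M(c=8) H(c=9)]
  37. access Y: MISS, evict J(c=1). Cache: [Y(c=1) Z(c=3) D(c=4) B(c=4) M(c=8) H(c=9)]
  38. access J: MISS, evict Y(c=1). Cache: [J(c=1) Z(c=3) D(c=4) B(c=4) M(c=8) H(c=9)]
Total: 24 hits, 14 misses, 8 evictions

Answer: J Z D B M H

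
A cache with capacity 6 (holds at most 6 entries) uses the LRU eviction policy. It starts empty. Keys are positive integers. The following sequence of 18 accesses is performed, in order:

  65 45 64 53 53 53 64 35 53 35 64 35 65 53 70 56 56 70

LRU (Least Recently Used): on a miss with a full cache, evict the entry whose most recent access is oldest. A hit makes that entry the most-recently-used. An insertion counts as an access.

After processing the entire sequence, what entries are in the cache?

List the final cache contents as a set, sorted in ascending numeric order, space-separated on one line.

LRU simulation (capacity=6):
  1. access 65: MISS. Cache (LRU->MRU): [65]
  2. access 45: MISS. Cache (LRU->MRU): [65 45]
  3. access 64: MISS. Cache (LRU->MRU): [65 45 64]
  4. access 53: MISS. Cache (LRU->MRU): [65 45 64 53]
  5. access 53: HIT. Cache (LRU->MRU): [65 45 64 53]
  6. access 53: HIT. Cache (LRU->MRU): [65 45 64 53]
  7. access 64: HIT. Cache (LRU->MRU): [65 45 53 64]
  8. access 35: MISS. Cache (LRU->MRU): [65 45 53 64 35]
  9. access 53: HIT. Cache (LRU->MRU): [65 45 64 35 53]
  10. access 35: HIT. Cache (LRU->MRU): [65 45 64 53 35]
  11. access 64: HIT. Cache (LRU->MRU): [65 45 53 35 64]
  12. access 35: HIT. Cache (LRU->MRU): [65 45 53 64 35]
  13. access 65: HIT. Cache (LRU->MRU): [45 53 64 35 65]
  14. access 53: HIT. Cache (LRU->MRU): [45 64 35 65 53]
  15. access 70: MISS. Cache (LRU->MRU): [45 64 35 65 53 70]
  16. access 56: MISS, evict 45. Cache (LRU->MRU): [64 35 65 53 70 56]
  17. access 56: HIT. Cache (LRU->MRU): [64 35 65 53 70 56]
  18. access 70: HIT. Cache (LRU->MRU): [64 35 65 53 56 70]
Total: 11 hits, 7 misses, 1 evictions

Answer: 35 53 56 64 65 70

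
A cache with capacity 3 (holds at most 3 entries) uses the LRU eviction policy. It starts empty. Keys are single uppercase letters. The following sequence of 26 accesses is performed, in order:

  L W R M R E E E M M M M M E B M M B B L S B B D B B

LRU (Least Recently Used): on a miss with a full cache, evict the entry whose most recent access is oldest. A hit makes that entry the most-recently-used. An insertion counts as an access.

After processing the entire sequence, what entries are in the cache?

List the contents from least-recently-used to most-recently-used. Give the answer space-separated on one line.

Answer: S D B

Derivation:
LRU simulation (capacity=3):
  1. access L: MISS. Cache (LRU->MRU): [L]
  2. access W: MISS. Cache (LRU->MRU): [L W]
  3. access R: MISS. Cache (LRU->MRU): [L W R]
  4. access M: MISS, evict L. Cache (LRU->MRU): [W R M]
  5. access R: HIT. Cache (LRU->MRU): [W M R]
  6. access E: MISS, evict W. Cache (LRU->MRU): [M R E]
  7. access E: HIT. Cache (LRU->MRU): [M R E]
  8. access E: HIT. Cache (LRU->MRU): [M R E]
  9. access M: HIT. Cache (LRU->MRU): [R E M]
  10. access M: HIT. Cache (LRU->MRU): [R E M]
  11. access M: HIT. Cache (LRU->MRU): [R E M]
  12. access M: HIT. Cache (LRU->MRU): [R E M]
  13. access M: HIT. Cache (LRU->MRU): [R E M]
  14. access E: HIT. Cache (LRU->MRU): [R M E]
  15. access B: MISS, evict R. Cache (LRU->MRU): [M E B]
  16. access M: HIT. Cache (LRU->MRU): [E B M]
  17. access M: HIT. Cache (LRU->MRU): [E B M]
  18. access B: HIT. Cache (LRU->MRU): [E M B]
  19. access B: HIT. Cache (LRU->MRU): [E M B]
  20. access L: MISS, evict E. Cache (LRU->MRU): [M B L]
  21. access S: MISS, evict M. Cache (LRU->MRU): [B L S]
  22. access B: HIT. Cache (LRU->MRU): [L S B]
  23. access B: HIT. Cache (LRU->MRU): [L S B]
  24. access D: MISS, evict L. Cache (LRU->MRU): [S B D]
  25. access B: HIT. Cache (LRU->MRU): [S D B]
  26. access B: HIT. Cache (LRU->MRU): [S D B]
Total: 17 hits, 9 misses, 6 evictions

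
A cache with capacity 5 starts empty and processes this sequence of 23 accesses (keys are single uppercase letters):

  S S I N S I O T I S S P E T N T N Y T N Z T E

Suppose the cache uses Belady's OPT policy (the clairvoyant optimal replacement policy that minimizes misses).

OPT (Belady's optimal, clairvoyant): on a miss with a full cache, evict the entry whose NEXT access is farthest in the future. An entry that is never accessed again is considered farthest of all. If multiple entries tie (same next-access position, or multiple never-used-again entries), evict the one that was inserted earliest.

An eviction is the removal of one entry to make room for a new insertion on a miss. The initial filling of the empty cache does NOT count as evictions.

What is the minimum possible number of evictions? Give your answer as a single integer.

Answer: 4

Derivation:
OPT (Belady) simulation (capacity=5):
  1. access S: MISS. Cache: [S]
  2. access S: HIT. Next use of S: step 5. Cache: [S]
  3. access I: MISS. Cache: [S I]
  4. access N: MISS. Cache: [S I N]
  5. access S: HIT. Next use of S: step 10. Cache: [S I N]
  6. access I: HIT. Next use of I: step 9. Cache: [S I N]
  7. access O: MISS. Cache: [S I N O]
  8. access T: MISS. Cache: [S I N O T]
  9. access I: HIT. Next use of I: never. Cache: [S I N O T]
  10. access S: HIT. Next use of S: step 11. Cache: [S I N O T]
  11. access S: HIT. Next use of S: never. Cache: [S I N O T]
  12. access P: MISS, evict S (next use: never). Cache: [I N O T P]
  13. access E: MISS, evict I (next use: never). Cache: [N O T P E]
  14. access T: HIT. Next use of T: step 16. Cache: [N O T P E]
  15. access N: HIT. Next use of N: step 17. Cache: [N O T P E]
  16. access T: HIT. Next use of T: step 19. Cache: [N O T P E]
  17. access N: HIT. Next use of N: step 20. Cache: [N O T P E]
  18. access Y: MISS, evict O (next use: never). Cache: [N T P E Y]
  19. access T: HIT. Next use of T: step 22. Cache: [N T P E Y]
  20. access N: HIT. Next use of N: never. Cache: [N T P E Y]
  21. access Z: MISS, evict N (next use: never). Cache: [T P E Y Z]
  22. access T: HIT. Next use of T: never. Cache: [T P E Y Z]
  23. access E: HIT. Next use of E: never. Cache: [T P E Y Z]
Total: 14 hits, 9 misses, 4 evictions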